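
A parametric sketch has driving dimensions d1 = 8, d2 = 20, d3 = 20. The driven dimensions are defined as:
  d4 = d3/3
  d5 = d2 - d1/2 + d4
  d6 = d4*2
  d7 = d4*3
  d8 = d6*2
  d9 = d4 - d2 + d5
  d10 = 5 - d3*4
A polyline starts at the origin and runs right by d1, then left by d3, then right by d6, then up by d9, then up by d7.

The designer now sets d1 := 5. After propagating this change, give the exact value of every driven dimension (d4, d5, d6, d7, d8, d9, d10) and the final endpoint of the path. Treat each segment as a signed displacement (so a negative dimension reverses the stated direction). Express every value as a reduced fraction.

d4 = 20/3
d5 = 145/6
d6 = 40/3
d7 = 20
d8 = 80/3
d9 = 65/6
d10 = -75
endpoint = (-5/3, 185/6)

Apply edit: d1 := 5
  d4 = d3/3 = 20/3
  d5 = d2 - d1/2 + d4 = 145/6
  d6 = d4*2 = 40/3
  d7 = d4*3 = 20
  d8 = d6*2 = 80/3
  d9 = d4 - d2 + d5 = 65/6
  d10 = 5 - d3*4 = -75
Walk from origin (0, 0):
  seg 1: right by d1 = 5 → (5, 0)
  seg 2: left by d3 = 20 → (-15, 0)
  seg 3: right by d6 = 40/3 → (-5/3, 0)
  seg 4: up by d9 = 65/6 → (-5/3, 65/6)
  seg 5: up by d7 = 20 → (-5/3, 185/6)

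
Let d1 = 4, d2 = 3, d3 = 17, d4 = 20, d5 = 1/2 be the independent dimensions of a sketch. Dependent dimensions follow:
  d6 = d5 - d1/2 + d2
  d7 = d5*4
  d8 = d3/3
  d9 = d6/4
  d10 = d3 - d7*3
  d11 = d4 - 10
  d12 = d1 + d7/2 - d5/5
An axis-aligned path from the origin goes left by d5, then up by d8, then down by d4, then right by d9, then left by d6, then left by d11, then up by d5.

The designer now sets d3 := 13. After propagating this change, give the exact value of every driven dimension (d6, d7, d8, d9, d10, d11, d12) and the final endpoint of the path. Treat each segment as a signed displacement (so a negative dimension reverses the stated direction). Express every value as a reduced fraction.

d6 = 3/2
d7 = 2
d8 = 13/3
d9 = 3/8
d10 = 7
d11 = 10
d12 = 49/10
endpoint = (-93/8, -91/6)

Apply edit: d3 := 13
  d6 = d5 - d1/2 + d2 = 3/2
  d7 = d5*4 = 2
  d8 = d3/3 = 13/3
  d9 = d6/4 = 3/8
  d10 = d3 - d7*3 = 7
  d11 = d4 - 10 = 10
  d12 = d1 + d7/2 - d5/5 = 49/10
Walk from origin (0, 0):
  seg 1: left by d5 = 1/2 → (-1/2, 0)
  seg 2: up by d8 = 13/3 → (-1/2, 13/3)
  seg 3: down by d4 = 20 → (-1/2, -47/3)
  seg 4: right by d9 = 3/8 → (-1/8, -47/3)
  seg 5: left by d6 = 3/2 → (-13/8, -47/3)
  seg 6: left by d11 = 10 → (-93/8, -47/3)
  seg 7: up by d5 = 1/2 → (-93/8, -91/6)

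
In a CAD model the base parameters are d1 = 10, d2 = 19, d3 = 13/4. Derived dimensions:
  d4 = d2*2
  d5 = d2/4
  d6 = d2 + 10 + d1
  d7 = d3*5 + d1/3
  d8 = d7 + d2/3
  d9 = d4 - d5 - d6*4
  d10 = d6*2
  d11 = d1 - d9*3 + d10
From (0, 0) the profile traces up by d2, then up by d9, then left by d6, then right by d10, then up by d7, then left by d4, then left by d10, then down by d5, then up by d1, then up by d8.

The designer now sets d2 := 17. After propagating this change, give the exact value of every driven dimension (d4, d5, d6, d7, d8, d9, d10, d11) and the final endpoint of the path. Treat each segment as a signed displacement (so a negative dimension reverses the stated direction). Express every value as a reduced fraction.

d4 = 34
d5 = 17/4
d6 = 37
d7 = 235/12
d8 = 101/4
d9 = -473/4
d10 = 74
d11 = 1755/4
endpoint = (-71, -152/3)

Apply edit: d2 := 17
  d4 = d2*2 = 34
  d5 = d2/4 = 17/4
  d6 = d2 + 10 + d1 = 37
  d7 = d3*5 + d1/3 = 235/12
  d8 = d7 + d2/3 = 101/4
  d9 = d4 - d5 - d6*4 = -473/4
  d10 = d6*2 = 74
  d11 = d1 - d9*3 + d10 = 1755/4
Walk from origin (0, 0):
  seg 1: up by d2 = 17 → (0, 17)
  seg 2: up by d9 = -473/4 → (0, -405/4)
  seg 3: left by d6 = 37 → (-37, -405/4)
  seg 4: right by d10 = 74 → (37, -405/4)
  seg 5: up by d7 = 235/12 → (37, -245/3)
  seg 6: left by d4 = 34 → (3, -245/3)
  seg 7: left by d10 = 74 → (-71, -245/3)
  seg 8: down by d5 = 17/4 → (-71, -1031/12)
  seg 9: up by d1 = 10 → (-71, -911/12)
  seg 10: up by d8 = 101/4 → (-71, -152/3)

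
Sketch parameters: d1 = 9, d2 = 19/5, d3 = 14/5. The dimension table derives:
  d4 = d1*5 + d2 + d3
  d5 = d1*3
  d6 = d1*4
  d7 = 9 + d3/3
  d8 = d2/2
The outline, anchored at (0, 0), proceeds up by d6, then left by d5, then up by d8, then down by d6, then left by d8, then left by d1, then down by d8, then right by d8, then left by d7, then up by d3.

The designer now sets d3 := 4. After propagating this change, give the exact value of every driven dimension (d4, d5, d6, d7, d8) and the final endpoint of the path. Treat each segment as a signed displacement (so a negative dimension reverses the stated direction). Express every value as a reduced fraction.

d4 = 264/5
d5 = 27
d6 = 36
d7 = 31/3
d8 = 19/10
endpoint = (-139/3, 4)

Apply edit: d3 := 4
  d4 = d1*5 + d2 + d3 = 264/5
  d5 = d1*3 = 27
  d6 = d1*4 = 36
  d7 = 9 + d3/3 = 31/3
  d8 = d2/2 = 19/10
Walk from origin (0, 0):
  seg 1: up by d6 = 36 → (0, 36)
  seg 2: left by d5 = 27 → (-27, 36)
  seg 3: up by d8 = 19/10 → (-27, 379/10)
  seg 4: down by d6 = 36 → (-27, 19/10)
  seg 5: left by d8 = 19/10 → (-289/10, 19/10)
  seg 6: left by d1 = 9 → (-379/10, 19/10)
  seg 7: down by d8 = 19/10 → (-379/10, 0)
  seg 8: right by d8 = 19/10 → (-36, 0)
  seg 9: left by d7 = 31/3 → (-139/3, 0)
  seg 10: up by d3 = 4 → (-139/3, 4)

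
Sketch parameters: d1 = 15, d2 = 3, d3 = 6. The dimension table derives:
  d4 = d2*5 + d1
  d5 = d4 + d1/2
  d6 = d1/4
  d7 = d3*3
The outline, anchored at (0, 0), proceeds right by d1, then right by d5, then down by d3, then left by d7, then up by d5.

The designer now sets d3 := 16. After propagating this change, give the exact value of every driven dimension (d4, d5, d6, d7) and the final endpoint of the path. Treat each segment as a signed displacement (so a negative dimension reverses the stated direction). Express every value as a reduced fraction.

d4 = 30
d5 = 75/2
d6 = 15/4
d7 = 48
endpoint = (9/2, 43/2)

Apply edit: d3 := 16
  d4 = d2*5 + d1 = 30
  d5 = d4 + d1/2 = 75/2
  d6 = d1/4 = 15/4
  d7 = d3*3 = 48
Walk from origin (0, 0):
  seg 1: right by d1 = 15 → (15, 0)
  seg 2: right by d5 = 75/2 → (105/2, 0)
  seg 3: down by d3 = 16 → (105/2, -16)
  seg 4: left by d7 = 48 → (9/2, -16)
  seg 5: up by d5 = 75/2 → (9/2, 43/2)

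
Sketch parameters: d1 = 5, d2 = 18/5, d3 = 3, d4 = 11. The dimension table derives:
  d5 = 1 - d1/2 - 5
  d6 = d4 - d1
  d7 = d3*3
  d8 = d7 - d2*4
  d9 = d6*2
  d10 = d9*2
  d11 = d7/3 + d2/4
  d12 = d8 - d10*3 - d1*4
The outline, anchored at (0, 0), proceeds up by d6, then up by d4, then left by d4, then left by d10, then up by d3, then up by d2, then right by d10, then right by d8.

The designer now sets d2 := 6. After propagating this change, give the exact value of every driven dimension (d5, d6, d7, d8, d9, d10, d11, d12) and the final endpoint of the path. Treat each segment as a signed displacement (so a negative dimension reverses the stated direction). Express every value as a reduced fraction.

Apply edit: d2 := 6
  d5 = 1 - d1/2 - 5 = -13/2
  d6 = d4 - d1 = 6
  d7 = d3*3 = 9
  d8 = d7 - d2*4 = -15
  d9 = d6*2 = 12
  d10 = d9*2 = 24
  d11 = d7/3 + d2/4 = 9/2
  d12 = d8 - d10*3 - d1*4 = -107
Walk from origin (0, 0):
  seg 1: up by d6 = 6 → (0, 6)
  seg 2: up by d4 = 11 → (0, 17)
  seg 3: left by d4 = 11 → (-11, 17)
  seg 4: left by d10 = 24 → (-35, 17)
  seg 5: up by d3 = 3 → (-35, 20)
  seg 6: up by d2 = 6 → (-35, 26)
  seg 7: right by d10 = 24 → (-11, 26)
  seg 8: right by d8 = -15 → (-26, 26)

d5 = -13/2
d6 = 6
d7 = 9
d8 = -15
d9 = 12
d10 = 24
d11 = 9/2
d12 = -107
endpoint = (-26, 26)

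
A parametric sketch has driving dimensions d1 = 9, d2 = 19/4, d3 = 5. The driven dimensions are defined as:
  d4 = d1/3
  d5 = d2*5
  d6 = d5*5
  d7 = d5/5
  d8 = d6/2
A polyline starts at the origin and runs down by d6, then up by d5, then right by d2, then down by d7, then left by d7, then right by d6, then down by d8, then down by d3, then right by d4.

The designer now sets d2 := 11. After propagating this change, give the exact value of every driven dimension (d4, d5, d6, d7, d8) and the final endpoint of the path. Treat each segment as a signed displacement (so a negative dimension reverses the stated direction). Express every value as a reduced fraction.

d4 = 3
d5 = 55
d6 = 275
d7 = 11
d8 = 275/2
endpoint = (278, -747/2)

Apply edit: d2 := 11
  d4 = d1/3 = 3
  d5 = d2*5 = 55
  d6 = d5*5 = 275
  d7 = d5/5 = 11
  d8 = d6/2 = 275/2
Walk from origin (0, 0):
  seg 1: down by d6 = 275 → (0, -275)
  seg 2: up by d5 = 55 → (0, -220)
  seg 3: right by d2 = 11 → (11, -220)
  seg 4: down by d7 = 11 → (11, -231)
  seg 5: left by d7 = 11 → (0, -231)
  seg 6: right by d6 = 275 → (275, -231)
  seg 7: down by d8 = 275/2 → (275, -737/2)
  seg 8: down by d3 = 5 → (275, -747/2)
  seg 9: right by d4 = 3 → (278, -747/2)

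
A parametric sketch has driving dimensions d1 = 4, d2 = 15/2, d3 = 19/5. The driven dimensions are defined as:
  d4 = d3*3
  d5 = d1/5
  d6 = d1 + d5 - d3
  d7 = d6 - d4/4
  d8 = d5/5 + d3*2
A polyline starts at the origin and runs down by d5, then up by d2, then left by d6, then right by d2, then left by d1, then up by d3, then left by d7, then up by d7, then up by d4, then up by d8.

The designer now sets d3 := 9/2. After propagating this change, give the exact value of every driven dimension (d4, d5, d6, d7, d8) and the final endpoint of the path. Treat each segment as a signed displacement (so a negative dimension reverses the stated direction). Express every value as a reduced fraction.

Apply edit: d3 := 9/2
  d4 = d3*3 = 27/2
  d5 = d1/5 = 4/5
  d6 = d1 + d5 - d3 = 3/10
  d7 = d6 - d4/4 = -123/40
  d8 = d5/5 + d3*2 = 229/25
Walk from origin (0, 0):
  seg 1: down by d5 = 4/5 → (0, -4/5)
  seg 2: up by d2 = 15/2 → (0, 67/10)
  seg 3: left by d6 = 3/10 → (-3/10, 67/10)
  seg 4: right by d2 = 15/2 → (36/5, 67/10)
  seg 5: left by d1 = 4 → (16/5, 67/10)
  seg 6: up by d3 = 9/2 → (16/5, 56/5)
  seg 7: left by d7 = -123/40 → (251/40, 56/5)
  seg 8: up by d7 = -123/40 → (251/40, 65/8)
  seg 9: up by d4 = 27/2 → (251/40, 173/8)
  seg 10: up by d8 = 229/25 → (251/40, 6157/200)

d4 = 27/2
d5 = 4/5
d6 = 3/10
d7 = -123/40
d8 = 229/25
endpoint = (251/40, 6157/200)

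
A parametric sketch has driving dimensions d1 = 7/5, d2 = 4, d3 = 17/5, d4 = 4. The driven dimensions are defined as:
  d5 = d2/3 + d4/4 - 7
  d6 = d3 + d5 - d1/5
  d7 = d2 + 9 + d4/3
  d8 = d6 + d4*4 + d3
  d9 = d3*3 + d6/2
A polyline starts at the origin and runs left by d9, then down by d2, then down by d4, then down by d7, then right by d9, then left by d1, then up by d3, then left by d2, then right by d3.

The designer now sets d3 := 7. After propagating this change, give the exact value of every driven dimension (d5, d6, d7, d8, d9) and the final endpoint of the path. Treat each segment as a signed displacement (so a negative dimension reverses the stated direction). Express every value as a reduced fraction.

Apply edit: d3 := 7
  d5 = d2/3 + d4/4 - 7 = -14/3
  d6 = d3 + d5 - d1/5 = 154/75
  d7 = d2 + 9 + d4/3 = 43/3
  d8 = d6 + d4*4 + d3 = 1879/75
  d9 = d3*3 + d6/2 = 1652/75
Walk from origin (0, 0):
  seg 1: left by d9 = 1652/75 → (-1652/75, 0)
  seg 2: down by d2 = 4 → (-1652/75, -4)
  seg 3: down by d4 = 4 → (-1652/75, -8)
  seg 4: down by d7 = 43/3 → (-1652/75, -67/3)
  seg 5: right by d9 = 1652/75 → (0, -67/3)
  seg 6: left by d1 = 7/5 → (-7/5, -67/3)
  seg 7: up by d3 = 7 → (-7/5, -46/3)
  seg 8: left by d2 = 4 → (-27/5, -46/3)
  seg 9: right by d3 = 7 → (8/5, -46/3)

d5 = -14/3
d6 = 154/75
d7 = 43/3
d8 = 1879/75
d9 = 1652/75
endpoint = (8/5, -46/3)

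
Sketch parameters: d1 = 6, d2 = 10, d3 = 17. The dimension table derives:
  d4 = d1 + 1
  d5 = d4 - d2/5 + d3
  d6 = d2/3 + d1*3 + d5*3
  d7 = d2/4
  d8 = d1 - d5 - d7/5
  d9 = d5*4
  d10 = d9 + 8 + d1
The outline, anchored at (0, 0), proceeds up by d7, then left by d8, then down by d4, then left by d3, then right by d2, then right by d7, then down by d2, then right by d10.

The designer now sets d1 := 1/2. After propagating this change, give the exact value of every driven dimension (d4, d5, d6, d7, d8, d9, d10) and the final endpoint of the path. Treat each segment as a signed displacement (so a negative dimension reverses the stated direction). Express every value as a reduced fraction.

Apply edit: d1 := 1/2
  d4 = d1 + 1 = 3/2
  d5 = d4 - d2/5 + d3 = 33/2
  d6 = d2/3 + d1*3 + d5*3 = 163/3
  d7 = d2/4 = 5/2
  d8 = d1 - d5 - d7/5 = -33/2
  d9 = d5*4 = 66
  d10 = d9 + 8 + d1 = 149/2
Walk from origin (0, 0):
  seg 1: up by d7 = 5/2 → (0, 5/2)
  seg 2: left by d8 = -33/2 → (33/2, 5/2)
  seg 3: down by d4 = 3/2 → (33/2, 1)
  seg 4: left by d3 = 17 → (-1/2, 1)
  seg 5: right by d2 = 10 → (19/2, 1)
  seg 6: right by d7 = 5/2 → (12, 1)
  seg 7: down by d2 = 10 → (12, -9)
  seg 8: right by d10 = 149/2 → (173/2, -9)

d4 = 3/2
d5 = 33/2
d6 = 163/3
d7 = 5/2
d8 = -33/2
d9 = 66
d10 = 149/2
endpoint = (173/2, -9)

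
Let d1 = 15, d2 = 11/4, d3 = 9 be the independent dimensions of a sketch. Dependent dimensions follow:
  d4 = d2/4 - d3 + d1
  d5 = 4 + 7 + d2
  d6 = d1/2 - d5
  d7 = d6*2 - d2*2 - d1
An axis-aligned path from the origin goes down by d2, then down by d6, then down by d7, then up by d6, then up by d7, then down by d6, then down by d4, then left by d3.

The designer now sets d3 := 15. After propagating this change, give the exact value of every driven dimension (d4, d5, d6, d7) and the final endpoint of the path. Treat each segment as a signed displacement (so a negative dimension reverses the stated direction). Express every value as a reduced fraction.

Apply edit: d3 := 15
  d4 = d2/4 - d3 + d1 = 11/16
  d5 = 4 + 7 + d2 = 55/4
  d6 = d1/2 - d5 = -25/4
  d7 = d6*2 - d2*2 - d1 = -33
Walk from origin (0, 0):
  seg 1: down by d2 = 11/4 → (0, -11/4)
  seg 2: down by d6 = -25/4 → (0, 7/2)
  seg 3: down by d7 = -33 → (0, 73/2)
  seg 4: up by d6 = -25/4 → (0, 121/4)
  seg 5: up by d7 = -33 → (0, -11/4)
  seg 6: down by d6 = -25/4 → (0, 7/2)
  seg 7: down by d4 = 11/16 → (0, 45/16)
  seg 8: left by d3 = 15 → (-15, 45/16)

d4 = 11/16
d5 = 55/4
d6 = -25/4
d7 = -33
endpoint = (-15, 45/16)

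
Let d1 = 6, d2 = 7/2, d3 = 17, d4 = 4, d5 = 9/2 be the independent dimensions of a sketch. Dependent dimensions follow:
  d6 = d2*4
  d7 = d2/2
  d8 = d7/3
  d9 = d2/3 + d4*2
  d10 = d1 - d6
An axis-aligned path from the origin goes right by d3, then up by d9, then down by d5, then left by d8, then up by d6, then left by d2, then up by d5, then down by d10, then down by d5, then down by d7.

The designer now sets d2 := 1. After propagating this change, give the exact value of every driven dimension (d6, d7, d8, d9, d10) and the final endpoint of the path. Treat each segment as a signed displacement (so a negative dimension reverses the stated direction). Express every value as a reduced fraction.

Apply edit: d2 := 1
  d6 = d2*4 = 4
  d7 = d2/2 = 1/2
  d8 = d7/3 = 1/6
  d9 = d2/3 + d4*2 = 25/3
  d10 = d1 - d6 = 2
Walk from origin (0, 0):
  seg 1: right by d3 = 17 → (17, 0)
  seg 2: up by d9 = 25/3 → (17, 25/3)
  seg 3: down by d5 = 9/2 → (17, 23/6)
  seg 4: left by d8 = 1/6 → (101/6, 23/6)
  seg 5: up by d6 = 4 → (101/6, 47/6)
  seg 6: left by d2 = 1 → (95/6, 47/6)
  seg 7: up by d5 = 9/2 → (95/6, 37/3)
  seg 8: down by d10 = 2 → (95/6, 31/3)
  seg 9: down by d5 = 9/2 → (95/6, 35/6)
  seg 10: down by d7 = 1/2 → (95/6, 16/3)

d6 = 4
d7 = 1/2
d8 = 1/6
d9 = 25/3
d10 = 2
endpoint = (95/6, 16/3)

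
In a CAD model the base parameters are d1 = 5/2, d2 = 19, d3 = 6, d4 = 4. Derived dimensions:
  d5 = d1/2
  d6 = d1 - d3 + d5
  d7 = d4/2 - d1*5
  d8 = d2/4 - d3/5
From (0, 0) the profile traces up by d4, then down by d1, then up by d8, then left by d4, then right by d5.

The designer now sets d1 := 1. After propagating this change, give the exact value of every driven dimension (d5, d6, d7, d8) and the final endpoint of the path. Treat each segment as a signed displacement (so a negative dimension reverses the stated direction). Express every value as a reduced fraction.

Apply edit: d1 := 1
  d5 = d1/2 = 1/2
  d6 = d1 - d3 + d5 = -9/2
  d7 = d4/2 - d1*5 = -3
  d8 = d2/4 - d3/5 = 71/20
Walk from origin (0, 0):
  seg 1: up by d4 = 4 → (0, 4)
  seg 2: down by d1 = 1 → (0, 3)
  seg 3: up by d8 = 71/20 → (0, 131/20)
  seg 4: left by d4 = 4 → (-4, 131/20)
  seg 5: right by d5 = 1/2 → (-7/2, 131/20)

d5 = 1/2
d6 = -9/2
d7 = -3
d8 = 71/20
endpoint = (-7/2, 131/20)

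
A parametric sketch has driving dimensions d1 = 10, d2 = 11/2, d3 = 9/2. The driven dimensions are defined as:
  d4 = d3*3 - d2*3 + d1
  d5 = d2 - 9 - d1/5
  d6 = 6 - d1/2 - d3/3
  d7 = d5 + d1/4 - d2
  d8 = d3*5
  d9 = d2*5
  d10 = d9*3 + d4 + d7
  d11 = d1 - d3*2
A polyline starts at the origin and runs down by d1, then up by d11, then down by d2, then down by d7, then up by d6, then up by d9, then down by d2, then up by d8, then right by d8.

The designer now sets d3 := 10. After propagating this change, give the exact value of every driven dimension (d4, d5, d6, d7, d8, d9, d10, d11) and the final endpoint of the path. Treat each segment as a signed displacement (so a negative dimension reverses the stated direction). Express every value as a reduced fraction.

Apply edit: d3 := 10
  d4 = d3*3 - d2*3 + d1 = 47/2
  d5 = d2 - 9 - d1/5 = -11/2
  d6 = 6 - d1/2 - d3/3 = -7/3
  d7 = d5 + d1/4 - d2 = -17/2
  d8 = d3*5 = 50
  d9 = d2*5 = 55/2
  d10 = d9*3 + d4 + d7 = 195/2
  d11 = d1 - d3*2 = -10
Walk from origin (0, 0):
  seg 1: down by d1 = 10 → (0, -10)
  seg 2: up by d11 = -10 → (0, -20)
  seg 3: down by d2 = 11/2 → (0, -51/2)
  seg 4: down by d7 = -17/2 → (0, -17)
  seg 5: up by d6 = -7/3 → (0, -58/3)
  seg 6: up by d9 = 55/2 → (0, 49/6)
  seg 7: down by d2 = 11/2 → (0, 8/3)
  seg 8: up by d8 = 50 → (0, 158/3)
  seg 9: right by d8 = 50 → (50, 158/3)

d4 = 47/2
d5 = -11/2
d6 = -7/3
d7 = -17/2
d8 = 50
d9 = 55/2
d10 = 195/2
d11 = -10
endpoint = (50, 158/3)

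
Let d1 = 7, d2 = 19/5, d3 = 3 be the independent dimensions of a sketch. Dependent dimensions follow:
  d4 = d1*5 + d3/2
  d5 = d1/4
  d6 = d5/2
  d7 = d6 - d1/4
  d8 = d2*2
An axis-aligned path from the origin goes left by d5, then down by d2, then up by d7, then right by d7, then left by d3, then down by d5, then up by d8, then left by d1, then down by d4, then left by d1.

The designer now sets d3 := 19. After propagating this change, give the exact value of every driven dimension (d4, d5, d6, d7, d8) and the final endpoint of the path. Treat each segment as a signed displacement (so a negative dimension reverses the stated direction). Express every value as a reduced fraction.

Apply edit: d3 := 19
  d4 = d1*5 + d3/2 = 89/2
  d5 = d1/4 = 7/4
  d6 = d5/2 = 7/8
  d7 = d6 - d1/4 = -7/8
  d8 = d2*2 = 38/5
Walk from origin (0, 0):
  seg 1: left by d5 = 7/4 → (-7/4, 0)
  seg 2: down by d2 = 19/5 → (-7/4, -19/5)
  seg 3: up by d7 = -7/8 → (-7/4, -187/40)
  seg 4: right by d7 = -7/8 → (-21/8, -187/40)
  seg 5: left by d3 = 19 → (-173/8, -187/40)
  seg 6: down by d5 = 7/4 → (-173/8, -257/40)
  seg 7: up by d8 = 38/5 → (-173/8, 47/40)
  seg 8: left by d1 = 7 → (-229/8, 47/40)
  seg 9: down by d4 = 89/2 → (-229/8, -1733/40)
  seg 10: left by d1 = 7 → (-285/8, -1733/40)

d4 = 89/2
d5 = 7/4
d6 = 7/8
d7 = -7/8
d8 = 38/5
endpoint = (-285/8, -1733/40)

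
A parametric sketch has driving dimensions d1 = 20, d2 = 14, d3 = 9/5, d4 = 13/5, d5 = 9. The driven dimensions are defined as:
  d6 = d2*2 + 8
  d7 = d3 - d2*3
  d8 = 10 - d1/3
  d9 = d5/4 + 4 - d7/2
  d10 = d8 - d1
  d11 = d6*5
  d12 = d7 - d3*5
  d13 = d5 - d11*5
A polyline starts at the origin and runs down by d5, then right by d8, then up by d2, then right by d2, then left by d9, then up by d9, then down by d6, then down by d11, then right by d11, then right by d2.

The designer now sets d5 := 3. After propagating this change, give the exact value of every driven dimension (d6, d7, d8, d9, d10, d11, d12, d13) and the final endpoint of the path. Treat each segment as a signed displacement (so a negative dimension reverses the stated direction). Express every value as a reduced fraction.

d6 = 36
d7 = -201/5
d8 = 10/3
d9 = 497/20
d10 = -50/3
d11 = 180
d12 = -246/5
d13 = -897
endpoint = (11189/60, -3603/20)

Apply edit: d5 := 3
  d6 = d2*2 + 8 = 36
  d7 = d3 - d2*3 = -201/5
  d8 = 10 - d1/3 = 10/3
  d9 = d5/4 + 4 - d7/2 = 497/20
  d10 = d8 - d1 = -50/3
  d11 = d6*5 = 180
  d12 = d7 - d3*5 = -246/5
  d13 = d5 - d11*5 = -897
Walk from origin (0, 0):
  seg 1: down by d5 = 3 → (0, -3)
  seg 2: right by d8 = 10/3 → (10/3, -3)
  seg 3: up by d2 = 14 → (10/3, 11)
  seg 4: right by d2 = 14 → (52/3, 11)
  seg 5: left by d9 = 497/20 → (-451/60, 11)
  seg 6: up by d9 = 497/20 → (-451/60, 717/20)
  seg 7: down by d6 = 36 → (-451/60, -3/20)
  seg 8: down by d11 = 180 → (-451/60, -3603/20)
  seg 9: right by d11 = 180 → (10349/60, -3603/20)
  seg 10: right by d2 = 14 → (11189/60, -3603/20)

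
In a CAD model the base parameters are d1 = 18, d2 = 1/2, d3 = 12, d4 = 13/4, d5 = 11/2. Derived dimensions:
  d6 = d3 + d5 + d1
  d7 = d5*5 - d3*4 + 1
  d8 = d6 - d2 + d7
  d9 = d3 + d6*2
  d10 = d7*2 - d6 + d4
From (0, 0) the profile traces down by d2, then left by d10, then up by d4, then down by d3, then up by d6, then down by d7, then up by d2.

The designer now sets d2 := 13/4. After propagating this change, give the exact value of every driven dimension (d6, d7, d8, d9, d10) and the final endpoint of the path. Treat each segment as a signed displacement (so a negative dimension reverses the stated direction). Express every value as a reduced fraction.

Apply edit: d2 := 13/4
  d6 = d3 + d5 + d1 = 71/2
  d7 = d5*5 - d3*4 + 1 = -39/2
  d8 = d6 - d2 + d7 = 51/4
  d9 = d3 + d6*2 = 83
  d10 = d7*2 - d6 + d4 = -285/4
Walk from origin (0, 0):
  seg 1: down by d2 = 13/4 → (0, -13/4)
  seg 2: left by d10 = -285/4 → (285/4, -13/4)
  seg 3: up by d4 = 13/4 → (285/4, 0)
  seg 4: down by d3 = 12 → (285/4, -12)
  seg 5: up by d6 = 71/2 → (285/4, 47/2)
  seg 6: down by d7 = -39/2 → (285/4, 43)
  seg 7: up by d2 = 13/4 → (285/4, 185/4)

d6 = 71/2
d7 = -39/2
d8 = 51/4
d9 = 83
d10 = -285/4
endpoint = (285/4, 185/4)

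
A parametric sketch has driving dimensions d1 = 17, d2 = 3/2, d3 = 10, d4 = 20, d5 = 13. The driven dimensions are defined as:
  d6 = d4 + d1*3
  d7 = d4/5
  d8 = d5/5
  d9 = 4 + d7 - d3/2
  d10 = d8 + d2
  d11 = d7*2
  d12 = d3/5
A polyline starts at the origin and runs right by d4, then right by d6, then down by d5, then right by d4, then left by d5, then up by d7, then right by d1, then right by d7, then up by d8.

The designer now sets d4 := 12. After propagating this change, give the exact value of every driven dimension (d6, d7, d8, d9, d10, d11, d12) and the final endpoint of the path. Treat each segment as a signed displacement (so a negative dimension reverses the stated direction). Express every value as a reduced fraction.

d6 = 63
d7 = 12/5
d8 = 13/5
d9 = 7/5
d10 = 41/10
d11 = 24/5
d12 = 2
endpoint = (467/5, -8)

Apply edit: d4 := 12
  d6 = d4 + d1*3 = 63
  d7 = d4/5 = 12/5
  d8 = d5/5 = 13/5
  d9 = 4 + d7 - d3/2 = 7/5
  d10 = d8 + d2 = 41/10
  d11 = d7*2 = 24/5
  d12 = d3/5 = 2
Walk from origin (0, 0):
  seg 1: right by d4 = 12 → (12, 0)
  seg 2: right by d6 = 63 → (75, 0)
  seg 3: down by d5 = 13 → (75, -13)
  seg 4: right by d4 = 12 → (87, -13)
  seg 5: left by d5 = 13 → (74, -13)
  seg 6: up by d7 = 12/5 → (74, -53/5)
  seg 7: right by d1 = 17 → (91, -53/5)
  seg 8: right by d7 = 12/5 → (467/5, -53/5)
  seg 9: up by d8 = 13/5 → (467/5, -8)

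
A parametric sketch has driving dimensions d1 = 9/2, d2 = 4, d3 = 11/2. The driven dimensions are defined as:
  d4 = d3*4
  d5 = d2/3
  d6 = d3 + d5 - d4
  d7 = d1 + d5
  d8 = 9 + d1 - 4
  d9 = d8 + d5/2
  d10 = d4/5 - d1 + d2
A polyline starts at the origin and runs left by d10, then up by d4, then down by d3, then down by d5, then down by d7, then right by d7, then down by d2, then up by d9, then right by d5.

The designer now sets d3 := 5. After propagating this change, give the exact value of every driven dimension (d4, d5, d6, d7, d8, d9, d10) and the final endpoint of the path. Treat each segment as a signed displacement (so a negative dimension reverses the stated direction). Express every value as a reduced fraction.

Apply edit: d3 := 5
  d4 = d3*4 = 20
  d5 = d2/3 = 4/3
  d6 = d3 + d5 - d4 = -41/3
  d7 = d1 + d5 = 35/6
  d8 = 9 + d1 - 4 = 19/2
  d9 = d8 + d5/2 = 61/6
  d10 = d4/5 - d1 + d2 = 7/2
Walk from origin (0, 0):
  seg 1: left by d10 = 7/2 → (-7/2, 0)
  seg 2: up by d4 = 20 → (-7/2, 20)
  seg 3: down by d3 = 5 → (-7/2, 15)
  seg 4: down by d5 = 4/3 → (-7/2, 41/3)
  seg 5: down by d7 = 35/6 → (-7/2, 47/6)
  seg 6: right by d7 = 35/6 → (7/3, 47/6)
  seg 7: down by d2 = 4 → (7/3, 23/6)
  seg 8: up by d9 = 61/6 → (7/3, 14)
  seg 9: right by d5 = 4/3 → (11/3, 14)

d4 = 20
d5 = 4/3
d6 = -41/3
d7 = 35/6
d8 = 19/2
d9 = 61/6
d10 = 7/2
endpoint = (11/3, 14)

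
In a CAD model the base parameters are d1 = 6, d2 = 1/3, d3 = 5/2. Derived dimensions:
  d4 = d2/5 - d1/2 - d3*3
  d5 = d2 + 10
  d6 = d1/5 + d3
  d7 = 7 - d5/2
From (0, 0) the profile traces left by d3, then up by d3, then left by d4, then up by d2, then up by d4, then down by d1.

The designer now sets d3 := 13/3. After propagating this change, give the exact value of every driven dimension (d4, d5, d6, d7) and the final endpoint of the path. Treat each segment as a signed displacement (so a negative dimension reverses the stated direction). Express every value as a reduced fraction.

d4 = -239/15
d5 = 31/3
d6 = 83/15
d7 = 11/6
endpoint = (58/5, -259/15)

Apply edit: d3 := 13/3
  d4 = d2/5 - d1/2 - d3*3 = -239/15
  d5 = d2 + 10 = 31/3
  d6 = d1/5 + d3 = 83/15
  d7 = 7 - d5/2 = 11/6
Walk from origin (0, 0):
  seg 1: left by d3 = 13/3 → (-13/3, 0)
  seg 2: up by d3 = 13/3 → (-13/3, 13/3)
  seg 3: left by d4 = -239/15 → (58/5, 13/3)
  seg 4: up by d2 = 1/3 → (58/5, 14/3)
  seg 5: up by d4 = -239/15 → (58/5, -169/15)
  seg 6: down by d1 = 6 → (58/5, -259/15)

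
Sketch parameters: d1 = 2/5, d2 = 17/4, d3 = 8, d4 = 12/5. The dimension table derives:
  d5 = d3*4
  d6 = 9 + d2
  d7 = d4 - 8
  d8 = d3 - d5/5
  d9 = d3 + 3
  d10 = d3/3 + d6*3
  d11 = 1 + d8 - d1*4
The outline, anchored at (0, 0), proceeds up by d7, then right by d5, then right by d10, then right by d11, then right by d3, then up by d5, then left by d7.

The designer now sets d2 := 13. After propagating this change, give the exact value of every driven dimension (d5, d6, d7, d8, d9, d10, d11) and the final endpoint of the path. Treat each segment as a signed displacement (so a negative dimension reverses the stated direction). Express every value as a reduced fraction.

d5 = 32
d6 = 22
d7 = -28/5
d8 = 8/5
d9 = 11
d10 = 206/3
d11 = 1
endpoint = (1729/15, 132/5)

Apply edit: d2 := 13
  d5 = d3*4 = 32
  d6 = 9 + d2 = 22
  d7 = d4 - 8 = -28/5
  d8 = d3 - d5/5 = 8/5
  d9 = d3 + 3 = 11
  d10 = d3/3 + d6*3 = 206/3
  d11 = 1 + d8 - d1*4 = 1
Walk from origin (0, 0):
  seg 1: up by d7 = -28/5 → (0, -28/5)
  seg 2: right by d5 = 32 → (32, -28/5)
  seg 3: right by d10 = 206/3 → (302/3, -28/5)
  seg 4: right by d11 = 1 → (305/3, -28/5)
  seg 5: right by d3 = 8 → (329/3, -28/5)
  seg 6: up by d5 = 32 → (329/3, 132/5)
  seg 7: left by d7 = -28/5 → (1729/15, 132/5)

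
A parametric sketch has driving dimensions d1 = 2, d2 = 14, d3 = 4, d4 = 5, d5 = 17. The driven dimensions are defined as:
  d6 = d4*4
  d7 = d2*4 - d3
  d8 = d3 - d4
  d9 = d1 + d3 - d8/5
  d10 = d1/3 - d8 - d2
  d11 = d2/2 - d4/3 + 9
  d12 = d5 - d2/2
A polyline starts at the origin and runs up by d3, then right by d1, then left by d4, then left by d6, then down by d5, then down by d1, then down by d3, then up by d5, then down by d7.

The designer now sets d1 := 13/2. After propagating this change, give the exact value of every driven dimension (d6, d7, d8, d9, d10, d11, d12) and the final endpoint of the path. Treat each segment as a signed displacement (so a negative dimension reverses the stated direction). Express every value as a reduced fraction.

d6 = 20
d7 = 52
d8 = -1
d9 = 107/10
d10 = -65/6
d11 = 43/3
d12 = 10
endpoint = (-37/2, -117/2)

Apply edit: d1 := 13/2
  d6 = d4*4 = 20
  d7 = d2*4 - d3 = 52
  d8 = d3 - d4 = -1
  d9 = d1 + d3 - d8/5 = 107/10
  d10 = d1/3 - d8 - d2 = -65/6
  d11 = d2/2 - d4/3 + 9 = 43/3
  d12 = d5 - d2/2 = 10
Walk from origin (0, 0):
  seg 1: up by d3 = 4 → (0, 4)
  seg 2: right by d1 = 13/2 → (13/2, 4)
  seg 3: left by d4 = 5 → (3/2, 4)
  seg 4: left by d6 = 20 → (-37/2, 4)
  seg 5: down by d5 = 17 → (-37/2, -13)
  seg 6: down by d1 = 13/2 → (-37/2, -39/2)
  seg 7: down by d3 = 4 → (-37/2, -47/2)
  seg 8: up by d5 = 17 → (-37/2, -13/2)
  seg 9: down by d7 = 52 → (-37/2, -117/2)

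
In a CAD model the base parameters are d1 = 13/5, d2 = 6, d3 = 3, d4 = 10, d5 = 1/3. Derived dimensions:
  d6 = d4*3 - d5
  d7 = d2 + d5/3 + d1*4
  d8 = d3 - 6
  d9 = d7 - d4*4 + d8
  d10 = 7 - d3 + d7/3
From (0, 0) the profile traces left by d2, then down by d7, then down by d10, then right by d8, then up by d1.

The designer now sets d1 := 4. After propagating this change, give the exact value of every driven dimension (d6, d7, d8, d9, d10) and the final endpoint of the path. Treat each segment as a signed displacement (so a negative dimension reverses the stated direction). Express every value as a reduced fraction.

Apply edit: d1 := 4
  d6 = d4*3 - d5 = 89/3
  d7 = d2 + d5/3 + d1*4 = 199/9
  d8 = d3 - 6 = -3
  d9 = d7 - d4*4 + d8 = -188/9
  d10 = 7 - d3 + d7/3 = 307/27
Walk from origin (0, 0):
  seg 1: left by d2 = 6 → (-6, 0)
  seg 2: down by d7 = 199/9 → (-6, -199/9)
  seg 3: down by d10 = 307/27 → (-6, -904/27)
  seg 4: right by d8 = -3 → (-9, -904/27)
  seg 5: up by d1 = 4 → (-9, -796/27)

d6 = 89/3
d7 = 199/9
d8 = -3
d9 = -188/9
d10 = 307/27
endpoint = (-9, -796/27)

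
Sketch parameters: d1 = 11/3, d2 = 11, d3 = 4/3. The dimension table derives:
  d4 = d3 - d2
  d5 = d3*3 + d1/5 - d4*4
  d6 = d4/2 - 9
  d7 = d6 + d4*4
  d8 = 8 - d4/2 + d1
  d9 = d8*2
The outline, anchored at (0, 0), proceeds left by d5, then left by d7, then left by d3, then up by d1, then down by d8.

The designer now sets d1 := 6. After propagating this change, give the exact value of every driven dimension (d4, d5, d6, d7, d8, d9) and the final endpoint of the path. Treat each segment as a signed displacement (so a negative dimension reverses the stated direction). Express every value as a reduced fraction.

Apply edit: d1 := 6
  d4 = d3 - d2 = -29/3
  d5 = d3*3 + d1/5 - d4*4 = 658/15
  d6 = d4/2 - 9 = -83/6
  d7 = d6 + d4*4 = -105/2
  d8 = 8 - d4/2 + d1 = 113/6
  d9 = d8*2 = 113/3
Walk from origin (0, 0):
  seg 1: left by d5 = 658/15 → (-658/15, 0)
  seg 2: left by d7 = -105/2 → (259/30, 0)
  seg 3: left by d3 = 4/3 → (73/10, 0)
  seg 4: up by d1 = 6 → (73/10, 6)
  seg 5: down by d8 = 113/6 → (73/10, -77/6)

d4 = -29/3
d5 = 658/15
d6 = -83/6
d7 = -105/2
d8 = 113/6
d9 = 113/3
endpoint = (73/10, -77/6)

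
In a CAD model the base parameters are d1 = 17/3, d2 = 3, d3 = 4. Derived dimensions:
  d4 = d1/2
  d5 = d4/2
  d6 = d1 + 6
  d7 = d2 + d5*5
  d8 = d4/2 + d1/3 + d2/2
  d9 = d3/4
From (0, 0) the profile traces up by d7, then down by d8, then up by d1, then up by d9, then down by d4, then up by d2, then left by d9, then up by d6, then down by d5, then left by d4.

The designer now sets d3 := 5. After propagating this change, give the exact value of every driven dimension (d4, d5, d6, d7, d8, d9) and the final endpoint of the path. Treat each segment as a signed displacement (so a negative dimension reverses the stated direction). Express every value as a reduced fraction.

Apply edit: d3 := 5
  d4 = d1/2 = 17/6
  d5 = d4/2 = 17/12
  d6 = d1 + 6 = 35/3
  d7 = d2 + d5*5 = 121/12
  d8 = d4/2 + d1/3 + d2/2 = 173/36
  d9 = d3/4 = 5/4
Walk from origin (0, 0):
  seg 1: up by d7 = 121/12 → (0, 121/12)
  seg 2: down by d8 = 173/36 → (0, 95/18)
  seg 3: up by d1 = 17/3 → (0, 197/18)
  seg 4: up by d9 = 5/4 → (0, 439/36)
  seg 5: down by d4 = 17/6 → (0, 337/36)
  seg 6: up by d2 = 3 → (0, 445/36)
  seg 7: left by d9 = 5/4 → (-5/4, 445/36)
  seg 8: up by d6 = 35/3 → (-5/4, 865/36)
  seg 9: down by d5 = 17/12 → (-5/4, 407/18)
  seg 10: left by d4 = 17/6 → (-49/12, 407/18)

d4 = 17/6
d5 = 17/12
d6 = 35/3
d7 = 121/12
d8 = 173/36
d9 = 5/4
endpoint = (-49/12, 407/18)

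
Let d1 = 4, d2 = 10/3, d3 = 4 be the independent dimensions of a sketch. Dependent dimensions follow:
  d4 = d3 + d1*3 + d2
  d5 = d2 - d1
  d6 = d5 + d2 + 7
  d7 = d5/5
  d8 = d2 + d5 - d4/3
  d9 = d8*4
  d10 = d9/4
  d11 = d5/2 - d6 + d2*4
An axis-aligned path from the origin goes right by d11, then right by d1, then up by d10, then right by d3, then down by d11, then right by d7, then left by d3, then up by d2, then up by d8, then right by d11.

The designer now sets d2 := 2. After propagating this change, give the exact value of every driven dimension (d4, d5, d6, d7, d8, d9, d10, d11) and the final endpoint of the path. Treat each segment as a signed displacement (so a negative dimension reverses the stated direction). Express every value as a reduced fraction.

d4 = 18
d5 = -2
d6 = 7
d7 = -2/5
d8 = -6
d9 = -24
d10 = -6
d11 = 0
endpoint = (18/5, -10)

Apply edit: d2 := 2
  d4 = d3 + d1*3 + d2 = 18
  d5 = d2 - d1 = -2
  d6 = d5 + d2 + 7 = 7
  d7 = d5/5 = -2/5
  d8 = d2 + d5 - d4/3 = -6
  d9 = d8*4 = -24
  d10 = d9/4 = -6
  d11 = d5/2 - d6 + d2*4 = 0
Walk from origin (0, 0):
  seg 1: right by d11 = 0 → (0, 0)
  seg 2: right by d1 = 4 → (4, 0)
  seg 3: up by d10 = -6 → (4, -6)
  seg 4: right by d3 = 4 → (8, -6)
  seg 5: down by d11 = 0 → (8, -6)
  seg 6: right by d7 = -2/5 → (38/5, -6)
  seg 7: left by d3 = 4 → (18/5, -6)
  seg 8: up by d2 = 2 → (18/5, -4)
  seg 9: up by d8 = -6 → (18/5, -10)
  seg 10: right by d11 = 0 → (18/5, -10)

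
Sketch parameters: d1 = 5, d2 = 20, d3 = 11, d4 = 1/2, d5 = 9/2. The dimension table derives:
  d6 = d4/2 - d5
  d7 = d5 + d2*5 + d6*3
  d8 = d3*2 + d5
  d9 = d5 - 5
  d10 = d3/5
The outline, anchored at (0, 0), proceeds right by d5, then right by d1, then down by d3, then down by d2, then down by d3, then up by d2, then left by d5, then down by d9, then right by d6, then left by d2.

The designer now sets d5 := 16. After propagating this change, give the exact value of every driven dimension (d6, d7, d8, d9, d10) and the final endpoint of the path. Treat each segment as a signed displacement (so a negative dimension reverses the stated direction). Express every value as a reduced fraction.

d6 = -63/4
d7 = 275/4
d8 = 38
d9 = 11
d10 = 11/5
endpoint = (-123/4, -33)

Apply edit: d5 := 16
  d6 = d4/2 - d5 = -63/4
  d7 = d5 + d2*5 + d6*3 = 275/4
  d8 = d3*2 + d5 = 38
  d9 = d5 - 5 = 11
  d10 = d3/5 = 11/5
Walk from origin (0, 0):
  seg 1: right by d5 = 16 → (16, 0)
  seg 2: right by d1 = 5 → (21, 0)
  seg 3: down by d3 = 11 → (21, -11)
  seg 4: down by d2 = 20 → (21, -31)
  seg 5: down by d3 = 11 → (21, -42)
  seg 6: up by d2 = 20 → (21, -22)
  seg 7: left by d5 = 16 → (5, -22)
  seg 8: down by d9 = 11 → (5, -33)
  seg 9: right by d6 = -63/4 → (-43/4, -33)
  seg 10: left by d2 = 20 → (-123/4, -33)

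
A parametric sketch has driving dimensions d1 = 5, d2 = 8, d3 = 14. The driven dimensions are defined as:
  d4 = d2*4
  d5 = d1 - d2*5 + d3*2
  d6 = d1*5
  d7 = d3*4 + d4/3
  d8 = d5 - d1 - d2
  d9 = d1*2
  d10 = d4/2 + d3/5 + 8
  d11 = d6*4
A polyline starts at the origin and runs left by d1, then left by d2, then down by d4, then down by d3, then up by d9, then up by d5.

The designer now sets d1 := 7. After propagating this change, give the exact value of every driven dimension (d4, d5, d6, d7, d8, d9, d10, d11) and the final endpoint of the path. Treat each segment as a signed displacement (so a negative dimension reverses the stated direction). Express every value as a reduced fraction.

Apply edit: d1 := 7
  d4 = d2*4 = 32
  d5 = d1 - d2*5 + d3*2 = -5
  d6 = d1*5 = 35
  d7 = d3*4 + d4/3 = 200/3
  d8 = d5 - d1 - d2 = -20
  d9 = d1*2 = 14
  d10 = d4/2 + d3/5 + 8 = 134/5
  d11 = d6*4 = 140
Walk from origin (0, 0):
  seg 1: left by d1 = 7 → (-7, 0)
  seg 2: left by d2 = 8 → (-15, 0)
  seg 3: down by d4 = 32 → (-15, -32)
  seg 4: down by d3 = 14 → (-15, -46)
  seg 5: up by d9 = 14 → (-15, -32)
  seg 6: up by d5 = -5 → (-15, -37)

d4 = 32
d5 = -5
d6 = 35
d7 = 200/3
d8 = -20
d9 = 14
d10 = 134/5
d11 = 140
endpoint = (-15, -37)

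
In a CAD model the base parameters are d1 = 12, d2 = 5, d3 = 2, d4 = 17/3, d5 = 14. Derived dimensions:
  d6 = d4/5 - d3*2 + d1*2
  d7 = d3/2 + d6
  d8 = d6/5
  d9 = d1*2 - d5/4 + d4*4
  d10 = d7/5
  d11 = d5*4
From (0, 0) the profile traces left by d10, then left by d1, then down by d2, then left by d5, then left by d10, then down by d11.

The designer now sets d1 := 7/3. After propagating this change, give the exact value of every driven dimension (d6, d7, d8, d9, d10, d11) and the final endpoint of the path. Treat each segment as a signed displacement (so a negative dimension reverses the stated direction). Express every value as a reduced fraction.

d6 = 9/5
d7 = 14/5
d8 = 9/25
d9 = 143/6
d10 = 14/25
d11 = 56
endpoint = (-1309/75, -61)

Apply edit: d1 := 7/3
  d6 = d4/5 - d3*2 + d1*2 = 9/5
  d7 = d3/2 + d6 = 14/5
  d8 = d6/5 = 9/25
  d9 = d1*2 - d5/4 + d4*4 = 143/6
  d10 = d7/5 = 14/25
  d11 = d5*4 = 56
Walk from origin (0, 0):
  seg 1: left by d10 = 14/25 → (-14/25, 0)
  seg 2: left by d1 = 7/3 → (-217/75, 0)
  seg 3: down by d2 = 5 → (-217/75, -5)
  seg 4: left by d5 = 14 → (-1267/75, -5)
  seg 5: left by d10 = 14/25 → (-1309/75, -5)
  seg 6: down by d11 = 56 → (-1309/75, -61)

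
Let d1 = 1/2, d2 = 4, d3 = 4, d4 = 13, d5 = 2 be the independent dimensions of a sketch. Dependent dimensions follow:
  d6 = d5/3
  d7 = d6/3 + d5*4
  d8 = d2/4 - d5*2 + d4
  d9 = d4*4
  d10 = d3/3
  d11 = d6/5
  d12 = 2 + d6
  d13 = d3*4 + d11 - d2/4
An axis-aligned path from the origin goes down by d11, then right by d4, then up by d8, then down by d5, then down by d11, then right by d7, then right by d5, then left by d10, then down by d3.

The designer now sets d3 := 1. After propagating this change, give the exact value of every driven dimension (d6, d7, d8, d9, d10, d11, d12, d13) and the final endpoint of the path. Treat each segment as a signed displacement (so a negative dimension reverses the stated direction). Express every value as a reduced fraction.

d6 = 2/3
d7 = 74/9
d8 = 10
d9 = 52
d10 = 1/3
d11 = 2/15
d12 = 8/3
d13 = 47/15
endpoint = (206/9, 101/15)

Apply edit: d3 := 1
  d6 = d5/3 = 2/3
  d7 = d6/3 + d5*4 = 74/9
  d8 = d2/4 - d5*2 + d4 = 10
  d9 = d4*4 = 52
  d10 = d3/3 = 1/3
  d11 = d6/5 = 2/15
  d12 = 2 + d6 = 8/3
  d13 = d3*4 + d11 - d2/4 = 47/15
Walk from origin (0, 0):
  seg 1: down by d11 = 2/15 → (0, -2/15)
  seg 2: right by d4 = 13 → (13, -2/15)
  seg 3: up by d8 = 10 → (13, 148/15)
  seg 4: down by d5 = 2 → (13, 118/15)
  seg 5: down by d11 = 2/15 → (13, 116/15)
  seg 6: right by d7 = 74/9 → (191/9, 116/15)
  seg 7: right by d5 = 2 → (209/9, 116/15)
  seg 8: left by d10 = 1/3 → (206/9, 116/15)
  seg 9: down by d3 = 1 → (206/9, 101/15)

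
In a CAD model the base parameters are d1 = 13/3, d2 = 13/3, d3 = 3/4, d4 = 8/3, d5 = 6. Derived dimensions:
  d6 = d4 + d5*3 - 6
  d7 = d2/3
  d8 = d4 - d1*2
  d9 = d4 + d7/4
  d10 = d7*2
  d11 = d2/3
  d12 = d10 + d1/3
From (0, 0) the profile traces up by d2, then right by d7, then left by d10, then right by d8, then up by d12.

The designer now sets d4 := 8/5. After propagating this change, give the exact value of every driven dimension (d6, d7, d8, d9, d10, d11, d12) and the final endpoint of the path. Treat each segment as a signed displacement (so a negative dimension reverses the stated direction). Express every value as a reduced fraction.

d6 = 68/5
d7 = 13/9
d8 = -106/15
d9 = 353/180
d10 = 26/9
d11 = 13/9
d12 = 13/3
endpoint = (-383/45, 26/3)

Apply edit: d4 := 8/5
  d6 = d4 + d5*3 - 6 = 68/5
  d7 = d2/3 = 13/9
  d8 = d4 - d1*2 = -106/15
  d9 = d4 + d7/4 = 353/180
  d10 = d7*2 = 26/9
  d11 = d2/3 = 13/9
  d12 = d10 + d1/3 = 13/3
Walk from origin (0, 0):
  seg 1: up by d2 = 13/3 → (0, 13/3)
  seg 2: right by d7 = 13/9 → (13/9, 13/3)
  seg 3: left by d10 = 26/9 → (-13/9, 13/3)
  seg 4: right by d8 = -106/15 → (-383/45, 13/3)
  seg 5: up by d12 = 13/3 → (-383/45, 26/3)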